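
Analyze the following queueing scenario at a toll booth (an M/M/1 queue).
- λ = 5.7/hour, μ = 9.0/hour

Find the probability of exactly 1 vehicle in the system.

ρ = λ/μ = 5.7/9.0 = 0.6333
P(n) = (1-ρ)ρⁿ
P(1) = (1-0.6333) × 0.6333^1
P(1) = 0.3667 × 0.6333
P(1) = 0.2322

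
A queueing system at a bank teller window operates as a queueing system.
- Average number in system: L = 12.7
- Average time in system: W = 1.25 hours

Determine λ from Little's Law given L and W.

Little's Law: L = λW, so λ = L/W
λ = 12.7/1.25 = 10.1600 transactions/hour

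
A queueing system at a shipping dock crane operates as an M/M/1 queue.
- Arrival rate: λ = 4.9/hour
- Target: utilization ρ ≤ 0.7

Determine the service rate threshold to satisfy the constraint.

ρ = λ/μ, so μ = λ/ρ
μ ≥ 4.9/0.7 = 7.0000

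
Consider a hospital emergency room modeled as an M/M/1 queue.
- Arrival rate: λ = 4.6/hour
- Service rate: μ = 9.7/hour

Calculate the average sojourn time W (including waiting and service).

First, compute utilization: ρ = λ/μ = 4.6/9.7 = 0.4742
For M/M/1: W = 1/(μ-λ)
W = 1/(9.7-4.6) = 1/5.10
W = 0.1961 hours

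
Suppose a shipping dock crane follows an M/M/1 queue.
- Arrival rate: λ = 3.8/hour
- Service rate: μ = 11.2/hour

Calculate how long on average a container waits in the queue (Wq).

First, compute utilization: ρ = λ/μ = 3.8/11.2 = 0.3393
For M/M/1: Wq = λ/(μ(μ-λ))
Wq = 3.8/(11.2 × (11.2-3.8))
Wq = 3.8/(11.2 × 7.40)
Wq = 0.04585 hours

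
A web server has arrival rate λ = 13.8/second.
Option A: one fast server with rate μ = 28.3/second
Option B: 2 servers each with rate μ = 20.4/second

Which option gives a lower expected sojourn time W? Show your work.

Option A: single server μ = 28.3 (M/M/1)
  ρ_A = 13.8/28.3 = 0.4876
  W_A = 1/(μ-λ) = 1/(28.3-13.8) = 1/14.50 = 0.06897

Option B: 2 servers μ = 20.4 (M/M/2)
  ρ_B = λ/(cμ) = 13.8/(2×20.4) = 0.3382
  Offered load a = λ/μ = cρ = 13.8/20.4 = 0.6765
  P₀ = [ Σₙ₌₀^1 aⁿ/n! + a^2/(2!(1-ρ)) ]⁻¹
  Σ = a^0/0! + a^1/1! = 1.0000 + 0.6765 = 1.6765
  a^2/(2!(1-ρ)) = 0.45761/(2 × 0.66176) = 0.3458
  P₀ = 1/(1.6765 + 0.3458) = 0.4945
  Lq = P₀·a^2·ρ / (2!(1-ρ)²) = 0.49451 × 0.45761 × 0.33824 / (2 × 0.43793) = 0.08739
  Wq_B = Lq/λ = 0.087388/13.8 = 0.006332
  W_B = Wq_B + 1/μ = 0.006332 + 0.04902 = 0.05535

Since W_B = 0.05535 < W_A = 0.06897, Option B (multiple servers) has the shorter time in system.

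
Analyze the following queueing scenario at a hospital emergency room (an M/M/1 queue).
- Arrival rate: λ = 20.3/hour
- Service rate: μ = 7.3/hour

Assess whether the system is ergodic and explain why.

Stability requires ρ = λ/(cμ) < 1
ρ = 20.3/(1 × 7.3) = 20.3/7.30 = 2.7808
Since 2.7808 ≥ 1, the system is UNSTABLE.
Queue grows without bound. Need μ > λ = 20.3.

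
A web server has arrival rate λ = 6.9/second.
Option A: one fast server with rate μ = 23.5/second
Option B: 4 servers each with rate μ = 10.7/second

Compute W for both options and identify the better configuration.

Option A: single server μ = 23.5 (M/M/1)
  ρ_A = 6.9/23.5 = 0.2936
  W_A = 1/(μ-λ) = 1/(23.5-6.9) = 1/16.60 = 0.06024

Option B: 4 servers μ = 10.7 (M/M/4)
  ρ_B = λ/(cμ) = 6.9/(4×10.7) = 0.1612
  Offered load a = λ/μ = cρ = 6.9/10.7 = 0.6449
  P₀ = [ Σₙ₌₀^3 aⁿ/n! + a^4/(4!(1-ρ)) ]⁻¹
  Σ = a^0/0! + a^1/1! + a^2/2! + a^3/3! = 1.0000 + 0.6449 + 0.2079 + 0.04469 = 1.8975
  a^4/(4!(1-ρ)) = 0.17293/(24 × 0.83879) = 0.008590
  P₀ = 1/(1.8975 + 0.008590) = 0.5246
  Lq = P₀·a^4·ρ / (4!(1-ρ)²) = 0.52464 × 0.17293 × 0.16121 / (24 × 0.70356) = 0.0008662
  Wq_B = Lq/λ = 0.0008662/6.9 = 0.00012554
  W_B = Wq_B + 1/μ = 0.00012554 + 0.093458 = 0.09358

Since W_A = 0.06024 < W_B = 0.09358, Option A (single fast server) has the shorter time in system.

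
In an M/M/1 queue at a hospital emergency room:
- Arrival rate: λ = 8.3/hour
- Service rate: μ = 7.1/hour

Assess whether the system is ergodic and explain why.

Stability requires ρ = λ/(cμ) < 1
ρ = 8.3/(1 × 7.1) = 8.3/7.10 = 1.1690
Since 1.1690 ≥ 1, the system is UNSTABLE.
Queue grows without bound. Need μ > λ = 8.3.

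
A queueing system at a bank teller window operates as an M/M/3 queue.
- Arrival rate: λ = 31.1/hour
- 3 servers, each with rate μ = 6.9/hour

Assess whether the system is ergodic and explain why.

Stability requires ρ = λ/(cμ) < 1
ρ = 31.1/(3 × 6.9) = 31.1/20.70 = 1.5024
Since 1.5024 ≥ 1, the system is UNSTABLE.
Need c > λ/μ = 31.1/6.9 = 4.51.
Minimum servers needed: c = 5.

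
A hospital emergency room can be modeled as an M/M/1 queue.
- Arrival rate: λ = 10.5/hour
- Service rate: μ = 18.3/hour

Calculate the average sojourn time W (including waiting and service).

First, compute utilization: ρ = λ/μ = 10.5/18.3 = 0.5738
For M/M/1: W = 1/(μ-λ)
W = 1/(18.3-10.5) = 1/7.80
W = 0.1282 hours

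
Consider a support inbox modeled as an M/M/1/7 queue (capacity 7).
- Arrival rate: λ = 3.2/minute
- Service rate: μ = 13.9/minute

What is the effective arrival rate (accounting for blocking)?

ρ = λ/μ = 3.2/13.9 = 0.230216
P₀ = (1-ρ)/(1-ρ^(K+1)) = (1-0.230216)/(1-0.230216^8) = 0.7698/1.0000 = 0.7698
P_K = P₀×ρ^K = 0.7698 × 0.230216^7 = 0.7698 × 0.00003427 = 0.00002638
λ_eff = λ(1-P_K) = 3.2 × (1 - 0.00002638) = 3.2 × 0.99997 = 3.1999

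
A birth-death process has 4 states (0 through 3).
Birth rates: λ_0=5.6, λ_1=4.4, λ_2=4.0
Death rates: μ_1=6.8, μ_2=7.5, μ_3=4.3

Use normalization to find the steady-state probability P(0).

Ratios P(n)/P(0) = (λ₀···λₙ₋₁)/(μ₁···μₙ):
P(1)/P(0) = (5.6)/(6.8) = 0.82353
P(2)/P(0) = (5.6×4.4)/(6.8×7.5) = 0.48314
P(3)/P(0) = (5.6×4.4×4.0)/(6.8×7.5×4.3) = 0.44943

Normalization: ∑ P(n) = 1
P(0) × (1.0000 + 0.82353 + 0.48314 + 0.44943) = 1
P(0) × 2.7561 = 1
P(0) = 1/2.7561 = 0.3628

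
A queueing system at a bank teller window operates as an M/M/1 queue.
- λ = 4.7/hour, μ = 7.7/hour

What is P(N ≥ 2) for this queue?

ρ = λ/μ = 4.7/7.7 = 0.6104
P(N ≥ n) = ρⁿ
P(N ≥ 2) = 0.6104^2
P(N ≥ 2) = 0.3726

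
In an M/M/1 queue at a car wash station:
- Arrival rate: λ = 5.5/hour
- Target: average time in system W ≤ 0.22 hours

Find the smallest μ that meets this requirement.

For M/M/1: W = 1/(μ-λ)
Need W ≤ 0.22, so 1/(μ-λ) ≤ 0.22
μ - λ ≥ 1/0.22 = 4.5455
μ ≥ 5.5 + 4.5455 = 10.0455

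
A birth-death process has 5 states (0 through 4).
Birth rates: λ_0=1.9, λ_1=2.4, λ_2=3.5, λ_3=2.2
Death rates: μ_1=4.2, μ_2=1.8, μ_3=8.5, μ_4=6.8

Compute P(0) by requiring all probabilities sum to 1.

Ratios P(n)/P(0) = (λ₀···λₙ₋₁)/(μ₁···μₙ):
P(1)/P(0) = (1.9)/(4.2) = 0.4524
P(2)/P(0) = (1.9×2.4)/(4.2×1.8) = 0.6032
P(3)/P(0) = (1.9×2.4×3.5)/(4.2×1.8×8.5) = 0.2484
P(4)/P(0) = (1.9×2.4×3.5×2.2)/(4.2×1.8×8.5×6.8) = 0.08035

Normalization: ∑ P(n) = 1
P(0) × (1.0000 + 0.4524 + 0.6032 + 0.2484 + 0.08035) = 1
P(0) × 2.3843 = 1
P(0) = 1/2.3843 = 0.4194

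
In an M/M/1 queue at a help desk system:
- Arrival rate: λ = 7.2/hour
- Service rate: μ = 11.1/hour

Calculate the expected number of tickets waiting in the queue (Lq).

ρ = λ/μ = 7.2/11.1 = 0.6486
For M/M/1: Lq = λ²/(μ(μ-λ))
Lq = 51.84/(11.1 × 3.90)
Lq = 1.1975 tickets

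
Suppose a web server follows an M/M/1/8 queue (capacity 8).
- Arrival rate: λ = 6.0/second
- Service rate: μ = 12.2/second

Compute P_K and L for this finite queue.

ρ = λ/μ = 6.0/12.2 = 0.4918
P₀ = (1-ρ)/(1-ρ^(K+1)) = (1-0.4918)/(1-0.4918^9) = 0.5082/0.9983 = 0.5091
P_K = P₀×ρ^K = 0.5091 × 0.4918^8 = 0.5091 × 0.003422 = 0.001742
Blocking probability P_8 = 0.001742 (0.17%)
L = ρ[1 - (K+1)ρ^K + Kρ^(K+1)] / [(1-ρ)(1-ρ^(K+1))]
L = 0.4918 × (1 - 9×0.003422 + 8×0.001683) / ((1 - 0.4918) × (1 - 0.001683)) = 0.9526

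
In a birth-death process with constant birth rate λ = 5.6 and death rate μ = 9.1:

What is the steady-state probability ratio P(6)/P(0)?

For constant rates: P(n)/P(0) = (λ/μ)^n
P(6)/P(0) = (5.6/9.1)^6 = 0.61538^6 = 0.05431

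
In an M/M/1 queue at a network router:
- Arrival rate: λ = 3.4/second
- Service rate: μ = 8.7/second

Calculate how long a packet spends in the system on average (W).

First, compute utilization: ρ = λ/μ = 3.4/8.7 = 0.3908
For M/M/1: W = 1/(μ-λ)
W = 1/(8.7-3.4) = 1/5.30
W = 0.1887 seconds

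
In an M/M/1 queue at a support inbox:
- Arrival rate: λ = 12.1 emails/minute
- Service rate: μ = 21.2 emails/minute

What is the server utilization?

Server utilization: ρ = λ/μ
ρ = 12.1/21.2 = 0.5708
The server is busy 57.08% of the time.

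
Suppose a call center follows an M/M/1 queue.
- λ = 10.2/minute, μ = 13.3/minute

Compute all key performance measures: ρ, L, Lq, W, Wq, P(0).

Step 1: ρ = λ/μ = 10.2/13.3 = 0.7669
Step 2: L = λ/(μ-λ) = 10.2/3.10 = 3.2903
Step 3: Lq = λ²/(μ(μ-λ)) = 104.04/(13.3×3.10) = 2.5234
Step 4: W = 1/(μ-λ) = 1/3.10 = 0.32258
Step 5: Wq = λ/(μ(μ-λ)) = 10.2/(13.3×3.10) = 0.2474
Step 6: P(0) = 1-ρ = 0.2331
Verify: L = λW = 10.2×0.32258 = 3.2903 ✔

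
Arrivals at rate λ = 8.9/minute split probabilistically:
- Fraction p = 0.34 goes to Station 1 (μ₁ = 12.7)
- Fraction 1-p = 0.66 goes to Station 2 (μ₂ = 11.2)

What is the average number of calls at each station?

Effective rates: λ₁ = 8.9×0.34 = 3.026, λ₂ = 8.9×0.66 = 5.874
Station 1: ρ₁ = 3.026/12.7 = 0.23827, L₁ = ρ₁/(1-ρ₁) = 0.23827/(1-0.23827) = 0.3128
Station 2: ρ₂ = 5.874/11.2 = 0.52446, L₂ = ρ₂/(1-ρ₂) = 0.52446/(1-0.52446) = 1.1029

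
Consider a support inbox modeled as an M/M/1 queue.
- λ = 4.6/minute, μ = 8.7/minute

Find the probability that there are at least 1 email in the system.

ρ = λ/μ = 4.6/8.7 = 0.5287
P(N ≥ n) = ρⁿ
P(N ≥ 1) = 0.5287^1
P(N ≥ 1) = 0.5287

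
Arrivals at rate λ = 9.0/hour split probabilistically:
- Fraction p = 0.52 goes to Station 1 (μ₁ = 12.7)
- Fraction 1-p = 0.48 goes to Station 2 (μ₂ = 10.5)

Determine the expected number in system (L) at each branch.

Effective rates: λ₁ = 9.0×0.52 = 4.68, λ₂ = 9.0×0.48 = 4.32
Station 1: ρ₁ = 4.68/12.7 = 0.3685, L₁ = ρ₁/(1-ρ₁) = 0.3685/(1-0.3685) = 0.5835
Station 2: ρ₂ = 4.32/10.5 = 0.41143, L₂ = ρ₂/(1-ρ₂) = 0.41143/(1-0.41143) = 0.6990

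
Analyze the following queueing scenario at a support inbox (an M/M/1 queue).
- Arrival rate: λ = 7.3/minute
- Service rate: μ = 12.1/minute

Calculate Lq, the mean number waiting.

ρ = λ/μ = 7.3/12.1 = 0.6033
For M/M/1: Lq = λ²/(μ(μ-λ))
Lq = 53.29/(12.1 × 4.80)
Lq = 0.9175 emails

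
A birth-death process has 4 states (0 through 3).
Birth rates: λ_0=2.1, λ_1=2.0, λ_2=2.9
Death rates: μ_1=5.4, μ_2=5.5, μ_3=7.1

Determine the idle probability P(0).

Ratios P(n)/P(0) = (λ₀···λₙ₋₁)/(μ₁···μₙ):
P(1)/P(0) = (2.1)/(5.4) = 0.3889
P(2)/P(0) = (2.1×2.0)/(5.4×5.5) = 0.1414
P(3)/P(0) = (2.1×2.0×2.9)/(5.4×5.5×7.1) = 0.05776

Normalization: ∑ P(n) = 1
P(0) × (1.0000 + 0.3889 + 0.1414 + 0.05776) = 1
P(0) × 1.5881 = 1
P(0) = 1/1.5881 = 0.6297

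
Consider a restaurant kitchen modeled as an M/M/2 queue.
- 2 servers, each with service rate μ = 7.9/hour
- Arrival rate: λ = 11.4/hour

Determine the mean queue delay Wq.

Traffic intensity: ρ = λ/(cμ) = 11.4/(2×7.9) = 0.7215
Since ρ = 0.7215 < 1, system is stable.
Offered load a = λ/μ = cρ = 11.4/7.9 = 1.4430
P₀ = [ Σₙ₌₀^1 aⁿ/n! + a^2/(2!(1-ρ)) ]⁻¹
Σ = a^0/0! + a^1/1! = 1.0000 + 1.4430 = 2.4430
a^2/(2!(1-ρ)) = 2.08236/(2 × 0.278481) = 3.7388
P₀ = 1/(2.4430 + 3.7388) = 0.1618
Lq = P₀·a^2·ρ / (2!(1-ρ)²) = 0.16176 × 2.0824 × 0.72152 / (2 × 0.077552) = 1.5670
Wq = Lq/λ = 1.5670/11.4 = 0.1375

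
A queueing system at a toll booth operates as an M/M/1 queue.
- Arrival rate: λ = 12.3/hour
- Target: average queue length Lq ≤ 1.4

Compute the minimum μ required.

For M/M/1: Lq = λ²/(μ(μ-λ))
Need Lq ≤ 1.4, i.e. μ(μ-λ) ≥ λ²/1.4
μ² - 12.3μ - 151.29/1.4 ≥ 0  →  μ² - 12.3μ - 108.064286 ≥ 0
Quadratic formula (positive root): μ = [λ + √(λ² + 4×108.064286)]/2
Discriminant: 151.29 + 4×108.064286 = 583.5471, √583.5471 = 24.15672
μ ≥ (12.3 + 24.15672)/2 = 18.2284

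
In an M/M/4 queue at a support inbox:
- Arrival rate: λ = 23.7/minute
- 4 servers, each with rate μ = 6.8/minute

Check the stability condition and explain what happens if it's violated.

Stability requires ρ = λ/(cμ) < 1
ρ = 23.7/(4 × 6.8) = 23.7/27.20 = 0.8713
Since 0.8713 < 1, the system is STABLE.
The servers are busy 87.13% of the time.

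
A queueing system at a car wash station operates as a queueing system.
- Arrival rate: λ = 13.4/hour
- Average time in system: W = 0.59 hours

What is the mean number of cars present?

Little's Law: L = λW
L = 13.4 × 0.59 = 7.9060 cars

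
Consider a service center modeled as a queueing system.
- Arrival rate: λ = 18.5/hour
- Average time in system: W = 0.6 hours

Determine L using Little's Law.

Little's Law: L = λW
L = 18.5 × 0.6 = 11.1000 customers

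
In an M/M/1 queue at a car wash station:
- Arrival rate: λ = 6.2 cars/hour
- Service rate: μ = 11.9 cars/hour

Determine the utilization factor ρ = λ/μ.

Server utilization: ρ = λ/μ
ρ = 6.2/11.9 = 0.5210
The server is busy 52.10% of the time.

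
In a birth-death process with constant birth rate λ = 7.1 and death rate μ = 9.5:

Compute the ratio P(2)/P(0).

For constant rates: P(n)/P(0) = (λ/μ)^n
P(2)/P(0) = (7.1/9.5)^2 = 0.7474^2 = 0.5586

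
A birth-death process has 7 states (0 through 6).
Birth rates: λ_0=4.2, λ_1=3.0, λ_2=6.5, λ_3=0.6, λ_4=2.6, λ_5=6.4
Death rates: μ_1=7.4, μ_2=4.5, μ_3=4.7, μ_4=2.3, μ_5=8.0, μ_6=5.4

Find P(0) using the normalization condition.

Ratios P(n)/P(0) = (λ₀···λₙ₋₁)/(μ₁···μₙ):
P(1)/P(0) = (4.2)/(7.4) = 0.5676
P(2)/P(0) = (4.2×3.0)/(7.4×4.5) = 0.3784
P(3)/P(0) = (4.2×3.0×6.5)/(7.4×4.5×4.7) = 0.5233
P(4)/P(0) = (4.2×3.0×6.5×0.6)/(7.4×4.5×4.7×2.3) = 0.1365
P(5)/P(0) = (4.2×3.0×6.5×0.6×2.6)/(7.4×4.5×4.7×2.3×8.0) = 0.04437
P(6)/P(0) = (4.2×3.0×6.5×0.6×2.6×6.4)/(7.4×4.5×4.7×2.3×8.0×5.4) = 0.05258

Normalization: ∑ P(n) = 1
P(0) × (1.0000 + 0.5676 + 0.3784 + 0.5233 + 0.1365 + 0.04437 + 0.05258) = 1
P(0) × 2.7027 = 1
P(0) = 1/2.7027 = 0.3700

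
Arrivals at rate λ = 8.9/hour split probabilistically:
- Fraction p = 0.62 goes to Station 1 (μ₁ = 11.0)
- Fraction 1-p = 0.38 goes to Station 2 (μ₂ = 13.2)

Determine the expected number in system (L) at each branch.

Effective rates: λ₁ = 8.9×0.62 = 5.518, λ₂ = 8.9×0.38 = 3.382
Station 1: ρ₁ = 5.518/11.0 = 0.50164, L₁ = ρ₁/(1-ρ₁) = 0.50164/(1-0.50164) = 1.0066
Station 2: ρ₂ = 3.382/13.2 = 0.25621, L₂ = ρ₂/(1-ρ₂) = 0.25621/(1-0.25621) = 0.3445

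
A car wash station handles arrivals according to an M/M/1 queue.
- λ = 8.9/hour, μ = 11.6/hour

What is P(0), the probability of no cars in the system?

ρ = λ/μ = 8.9/11.6 = 0.7672
P(0) = 1 - ρ = 1 - 0.7672 = 0.2328
The server is idle 23.28% of the time.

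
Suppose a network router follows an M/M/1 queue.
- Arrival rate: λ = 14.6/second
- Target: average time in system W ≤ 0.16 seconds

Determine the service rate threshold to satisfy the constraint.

For M/M/1: W = 1/(μ-λ)
Need W ≤ 0.16, so 1/(μ-λ) ≤ 0.16
μ - λ ≥ 1/0.16 = 6.2500
μ ≥ 14.6 + 6.2500 = 20.8500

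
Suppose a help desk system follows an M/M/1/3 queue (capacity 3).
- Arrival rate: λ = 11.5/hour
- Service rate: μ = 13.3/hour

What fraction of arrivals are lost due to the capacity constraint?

ρ = λ/μ = 11.5/13.3 = 0.86466
P₀ = (1-ρ)/(1-ρ^(K+1)) = (1-0.86466)/(1-0.86466^4) = 0.13534/0.44104 = 0.3069
P_K = P₀×ρ^K = 0.3069 × 0.86466^3 = 0.3069 × 0.6465 = 0.1984
Blocking probability = 19.84%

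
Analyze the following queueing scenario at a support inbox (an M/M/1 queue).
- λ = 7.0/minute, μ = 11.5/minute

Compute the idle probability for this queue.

ρ = λ/μ = 7.0/11.5 = 0.6087
P(0) = 1 - ρ = 1 - 0.6087 = 0.3913
The server is idle 39.13% of the time.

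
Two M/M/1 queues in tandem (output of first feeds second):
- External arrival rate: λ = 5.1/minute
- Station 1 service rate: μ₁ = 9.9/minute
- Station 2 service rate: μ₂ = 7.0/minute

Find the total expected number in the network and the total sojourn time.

By Jackson's theorem, each station behaves as independent M/M/1.
Station 1: ρ₁ = 5.1/9.9 = 0.5152, L₁ = ρ₁/(1-ρ₁) = λ/(μ₁-λ) = 5.1/4.80 = 1.0625
Station 2: ρ₂ = 5.1/7.0 = 0.7286, L₂ = ρ₂/(1-ρ₂) = λ/(μ₂-λ) = 5.1/1.90 = 2.6842
Total: L = L₁ + L₂ = 1.0625 + 2.6842 = 3.7467
W = L/λ = 3.7467/5.1 = 0.7346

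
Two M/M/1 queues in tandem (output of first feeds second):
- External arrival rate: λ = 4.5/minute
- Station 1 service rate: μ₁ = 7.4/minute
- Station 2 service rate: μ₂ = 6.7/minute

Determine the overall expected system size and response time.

By Jackson's theorem, each station behaves as independent M/M/1.
Station 1: ρ₁ = 4.5/7.4 = 0.6081, L₁ = ρ₁/(1-ρ₁) = λ/(μ₁-λ) = 4.5/2.90 = 1.5517
Station 2: ρ₂ = 4.5/6.7 = 0.6716, L₂ = ρ₂/(1-ρ₂) = λ/(μ₂-λ) = 4.5/2.20 = 2.0455
Total: L = L₁ + L₂ = 1.5517 + 2.0455 = 3.5972
W = L/λ = 3.5972/4.5 = 0.7994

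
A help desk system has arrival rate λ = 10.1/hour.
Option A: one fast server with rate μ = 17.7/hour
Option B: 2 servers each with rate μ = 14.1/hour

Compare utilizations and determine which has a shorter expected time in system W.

Option A: single server μ = 17.7 (M/M/1)
  ρ_A = 10.1/17.7 = 0.5706
  W_A = 1/(μ-λ) = 1/(17.7-10.1) = 1/7.60 = 0.1316

Option B: 2 servers μ = 14.1 (M/M/2)
  ρ_B = λ/(cμ) = 10.1/(2×14.1) = 0.3582
  Offered load a = λ/μ = cρ = 10.1/14.1 = 0.7163
  P₀ = [ Σₙ₌₀^1 aⁿ/n! + a^2/(2!(1-ρ)) ]⁻¹
  Σ = a^0/0! + a^1/1! = 1.0000 + 0.7163 = 1.7163
  a^2/(2!(1-ρ)) = 0.5131/(2 × 0.6418) = 0.3997
  P₀ = 1/(1.7163 + 0.3997) = 0.4726
  Lq = P₀·a^2·ρ / (2!(1-ρ)²) = 0.4726 × 0.5131 × 0.3582 / (2 × 0.4120) = 0.1054
  Wq_B = Lq/λ = 0.1054/10.1 = 0.01044
  W_B = Wq_B + 1/μ = 0.01044 + 0.07092 = 0.08136

Since W_B = 0.08136 < W_A = 0.1316, Option B (multiple servers) has the shorter time in system.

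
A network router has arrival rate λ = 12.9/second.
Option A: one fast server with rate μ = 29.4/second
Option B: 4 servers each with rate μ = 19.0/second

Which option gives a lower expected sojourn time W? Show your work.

Option A: single server μ = 29.4 (M/M/1)
  ρ_A = 12.9/29.4 = 0.4388
  W_A = 1/(μ-λ) = 1/(29.4-12.9) = 1/16.50 = 0.06061

Option B: 4 servers μ = 19.0 (M/M/4)
  ρ_B = λ/(cμ) = 12.9/(4×19.0) = 0.1697
  Offered load a = λ/μ = cρ = 12.9/19.0 = 0.6789
  P₀ = [ Σₙ₌₀^3 aⁿ/n! + a^4/(4!(1-ρ)) ]⁻¹
  Σ = a^0/0! + a^1/1! + a^2/2! + a^3/3! = 1.0000 + 0.6789 + 0.2305 + 0.05216 = 1.9616
  a^4/(4!(1-ρ)) = 0.2125/(24 × 0.8303) = 0.01066
  P₀ = 1/(1.9616 + 0.01066) = 0.5070
  Lq = P₀·a^4·ρ / (4!(1-ρ)²) = 0.5070 × 0.2125 × 0.1697 / (24 × 0.6893) = 0.001105
  Wq_B = Lq/λ = 0.0011054/12.9 = 0.00008569
  W_B = Wq_B + 1/μ = 0.00008569 + 0.05263 = 0.05272

Since W_B = 0.05272 < W_A = 0.06061, Option B (multiple servers) has the shorter time in system.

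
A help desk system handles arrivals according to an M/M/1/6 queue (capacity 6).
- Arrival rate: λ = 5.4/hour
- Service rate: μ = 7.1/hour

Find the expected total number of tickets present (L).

ρ = λ/μ = 5.4/7.1 = 0.760563
P₀ = (1-ρ)/(1-ρ^(K+1)) = (1-0.760563)/(1-0.760563^7) = 0.23944/0.85279 = 0.2808
P_K = P₀×ρ^K = 0.28077 × 0.760563^6 = 0.28077 × 0.19356 = 0.05435
L = ρ[1 - (K+1)ρ^K + Kρ^(K+1)] / [(1-ρ)(1-ρ^(K+1))]
L = 0.760563 × (1 - 7×0.193558 + 6×0.147213) / ((1 - 0.760563) × (1 - 0.147213)) = 1.9681 tickets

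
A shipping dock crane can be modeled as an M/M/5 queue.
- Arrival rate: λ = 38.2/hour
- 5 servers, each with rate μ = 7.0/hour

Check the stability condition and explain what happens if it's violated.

Stability requires ρ = λ/(cμ) < 1
ρ = 38.2/(5 × 7.0) = 38.2/35.00 = 1.0914
Since 1.0914 ≥ 1, the system is UNSTABLE.
Need c > λ/μ = 38.2/7.0 = 5.46.
Minimum servers needed: c = 6.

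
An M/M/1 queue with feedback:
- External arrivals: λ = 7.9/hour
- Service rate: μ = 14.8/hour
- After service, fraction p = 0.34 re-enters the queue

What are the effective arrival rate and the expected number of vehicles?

Effective arrival rate: λ_eff = λ/(1-p) = 7.9/(1-0.34) = 7.9/0.66 = 11.969697
ρ = λ_eff/μ = 11.969697/14.8 = 0.808763
L = ρ/(1-ρ) = 0.808763/(1-0.808763) = 4.2291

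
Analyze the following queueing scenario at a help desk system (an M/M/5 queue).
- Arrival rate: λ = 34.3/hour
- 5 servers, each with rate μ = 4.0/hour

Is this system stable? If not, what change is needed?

Stability requires ρ = λ/(cμ) < 1
ρ = 34.3/(5 × 4.0) = 34.3/20.00 = 1.7150
Since 1.7150 ≥ 1, the system is UNSTABLE.
Need c > λ/μ = 34.3/4.0 = 8.57.
Minimum servers needed: c = 9.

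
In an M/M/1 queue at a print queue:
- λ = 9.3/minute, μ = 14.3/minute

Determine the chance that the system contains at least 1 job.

ρ = λ/μ = 9.3/14.3 = 0.6503
P(N ≥ n) = ρⁿ
P(N ≥ 1) = 0.6503^1
P(N ≥ 1) = 0.6503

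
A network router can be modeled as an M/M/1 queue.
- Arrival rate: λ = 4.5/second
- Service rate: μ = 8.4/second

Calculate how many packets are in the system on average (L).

ρ = λ/μ = 4.5/8.4 = 0.5357
For M/M/1: L = λ/(μ-λ)
L = 4.5/(8.4-4.5) = 4.5/3.90
L = 1.1538 packets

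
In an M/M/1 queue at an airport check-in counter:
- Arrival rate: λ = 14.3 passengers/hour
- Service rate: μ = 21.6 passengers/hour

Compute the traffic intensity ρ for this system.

Server utilization: ρ = λ/μ
ρ = 14.3/21.6 = 0.6620
The server is busy 66.20% of the time.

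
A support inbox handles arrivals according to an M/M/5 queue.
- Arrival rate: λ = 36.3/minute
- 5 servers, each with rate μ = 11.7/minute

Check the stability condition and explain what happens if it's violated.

Stability requires ρ = λ/(cμ) < 1
ρ = 36.3/(5 × 11.7) = 36.3/58.50 = 0.6205
Since 0.6205 < 1, the system is STABLE.
The servers are busy 62.05% of the time.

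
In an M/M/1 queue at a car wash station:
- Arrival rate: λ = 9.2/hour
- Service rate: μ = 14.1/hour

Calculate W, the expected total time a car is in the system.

First, compute utilization: ρ = λ/μ = 9.2/14.1 = 0.6525
For M/M/1: W = 1/(μ-λ)
W = 1/(14.1-9.2) = 1/4.90
W = 0.2041 hours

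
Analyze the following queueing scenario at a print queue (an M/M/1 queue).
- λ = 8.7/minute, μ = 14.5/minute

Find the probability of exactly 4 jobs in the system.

ρ = λ/μ = 8.7/14.5 = 0.6000
P(n) = (1-ρ)ρⁿ
P(4) = (1-0.6000) × 0.6000^4
P(4) = 0.4000 × 0.1296
P(4) = 0.05184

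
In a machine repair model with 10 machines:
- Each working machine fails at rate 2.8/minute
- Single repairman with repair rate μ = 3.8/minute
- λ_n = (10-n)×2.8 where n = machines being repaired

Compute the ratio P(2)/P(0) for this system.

P(2)/P(0) = ∏_{i=0}^{2-1} λ_i/μ_{i+1}
= (10-0)×2.8/3.8 × (10-1)×2.8/3.8
= 48.8643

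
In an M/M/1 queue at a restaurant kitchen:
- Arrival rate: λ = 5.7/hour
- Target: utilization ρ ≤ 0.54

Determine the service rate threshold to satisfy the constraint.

ρ = λ/μ, so μ = λ/ρ
μ ≥ 5.7/0.54 = 10.5556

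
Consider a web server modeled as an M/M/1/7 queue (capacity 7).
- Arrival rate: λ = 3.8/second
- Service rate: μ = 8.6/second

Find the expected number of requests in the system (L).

ρ = λ/μ = 3.8/8.6 = 0.44186
P₀ = (1-ρ)/(1-ρ^(K+1)) = (1-0.44186)/(1-0.44186^8) = 0.55814/0.99855 = 0.5590
P_K = P₀×ρ^K = 0.5590 × 0.44186^7 = 0.5590 × 0.003288 = 0.001838
L = ρ[1 - (K+1)ρ^K + Kρ^(K+1)] / [(1-ρ)(1-ρ^(K+1))]
L = 0.44186 × (1 - 8×0.003288 + 7×0.001453) / ((1 - 0.44186) × (1 - 0.001453)) = 0.7800 requests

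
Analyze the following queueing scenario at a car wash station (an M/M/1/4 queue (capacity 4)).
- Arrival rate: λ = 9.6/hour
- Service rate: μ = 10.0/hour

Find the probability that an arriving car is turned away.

ρ = λ/μ = 9.6/10.0 = 0.9600
P₀ = (1-ρ)/(1-ρ^(K+1)) = (1-0.9600)/(1-0.9600^5) = 0.04000/0.1846 = 0.2167
P_K = P₀×ρ^K = 0.2167 × 0.9600^4 = 0.2167 × 0.8493 = 0.1840
Blocking probability = 18.40%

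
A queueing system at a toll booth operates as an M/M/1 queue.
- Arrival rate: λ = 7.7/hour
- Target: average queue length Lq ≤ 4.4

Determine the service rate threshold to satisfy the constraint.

For M/M/1: Lq = λ²/(μ(μ-λ))
Need Lq ≤ 4.4, i.e. μ(μ-λ) ≥ λ²/4.4
μ² - 7.7μ - 59.29/4.4 ≥ 0  →  μ² - 7.7μ - 13.4750 ≥ 0
Quadratic formula (positive root): μ = [λ + √(λ² + 4×13.4750)]/2
Discriminant: 59.29 + 4×13.4750 = 113.1900, √113.1900 = 10.6391
μ ≥ (7.7 + 10.6391)/2 = 9.1695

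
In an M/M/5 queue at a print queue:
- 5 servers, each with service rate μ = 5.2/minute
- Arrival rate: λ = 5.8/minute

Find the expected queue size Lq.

Traffic intensity: ρ = λ/(cμ) = 5.8/(5×5.2) = 0.2231
Since ρ = 0.2231 < 1, system is stable.
Offered load a = λ/μ = cρ = 5.8/5.2 = 1.1154
P₀ = [ Σₙ₌₀^4 aⁿ/n! + a^5/(5!(1-ρ)) ]⁻¹
Σ = a^0/0! + a^1/1! + a^2/2! + a^3/3! + a^4/4! = 1.0000 + 1.1154 + 0.6220 + 0.2313 + 0.06449 = 3.0332
a^5/(5!(1-ρ)) = 1.7263/(120 × 0.7769) = 0.01852
P₀ = 1/(3.0332 + 0.01852) = 0.3277
Lq = P₀·a^5·ρ / (5!(1-ρ)²) = 0.3277 × 1.7263 × 0.2231 / (120 × 0.6036) = 0.001742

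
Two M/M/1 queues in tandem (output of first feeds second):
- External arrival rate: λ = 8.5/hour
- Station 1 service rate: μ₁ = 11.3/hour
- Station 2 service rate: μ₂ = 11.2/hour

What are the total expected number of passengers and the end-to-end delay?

By Jackson's theorem, each station behaves as independent M/M/1.
Station 1: ρ₁ = 8.5/11.3 = 0.7522, L₁ = ρ₁/(1-ρ₁) = λ/(μ₁-λ) = 8.5/2.80 = 3.03571
Station 2: ρ₂ = 8.5/11.2 = 0.7589, L₂ = ρ₂/(1-ρ₂) = λ/(μ₂-λ) = 8.5/2.70 = 3.14815
Total: L = L₁ + L₂ = 3.03571 + 3.14815 = 6.1839
W = L/λ = 6.1839/8.5 = 0.7275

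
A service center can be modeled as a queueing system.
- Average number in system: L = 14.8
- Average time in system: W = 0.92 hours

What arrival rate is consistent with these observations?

Little's Law: L = λW, so λ = L/W
λ = 14.8/0.92 = 16.0870 customers/hour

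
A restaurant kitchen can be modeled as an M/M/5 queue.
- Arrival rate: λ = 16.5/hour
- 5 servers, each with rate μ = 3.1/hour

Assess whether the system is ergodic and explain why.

Stability requires ρ = λ/(cμ) < 1
ρ = 16.5/(5 × 3.1) = 16.5/15.50 = 1.0645
Since 1.0645 ≥ 1, the system is UNSTABLE.
Need c > λ/μ = 16.5/3.1 = 5.32.
Minimum servers needed: c = 6.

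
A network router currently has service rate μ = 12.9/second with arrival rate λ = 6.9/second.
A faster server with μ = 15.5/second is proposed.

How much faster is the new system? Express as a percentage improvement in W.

System 1: ρ₁ = 6.9/12.9 = 0.5349, W₁ = 1/(12.9-6.9) = 0.1667
System 2: ρ₂ = 6.9/15.5 = 0.4452, W₂ = 1/(15.5-6.9) = 0.1163
Improvement: (W₁-W₂)/W₁ = (0.1667-0.1163)/0.1667 = 30.23%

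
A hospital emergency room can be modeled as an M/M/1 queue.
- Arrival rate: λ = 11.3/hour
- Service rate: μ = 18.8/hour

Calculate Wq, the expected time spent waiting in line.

First, compute utilization: ρ = λ/μ = 11.3/18.8 = 0.6011
For M/M/1: Wq = λ/(μ(μ-λ))
Wq = 11.3/(18.8 × (18.8-11.3))
Wq = 11.3/(18.8 × 7.50)
Wq = 0.08014 hours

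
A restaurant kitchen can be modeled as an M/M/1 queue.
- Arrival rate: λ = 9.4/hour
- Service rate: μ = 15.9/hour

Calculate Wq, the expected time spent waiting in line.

First, compute utilization: ρ = λ/μ = 9.4/15.9 = 0.5912
For M/M/1: Wq = λ/(μ(μ-λ))
Wq = 9.4/(15.9 × (15.9-9.4))
Wq = 9.4/(15.9 × 6.50)
Wq = 0.09095 hours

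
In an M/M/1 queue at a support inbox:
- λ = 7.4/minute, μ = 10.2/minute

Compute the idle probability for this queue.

ρ = λ/μ = 7.4/10.2 = 0.7255
P(0) = 1 - ρ = 1 - 0.7255 = 0.2745
The server is idle 27.45% of the time.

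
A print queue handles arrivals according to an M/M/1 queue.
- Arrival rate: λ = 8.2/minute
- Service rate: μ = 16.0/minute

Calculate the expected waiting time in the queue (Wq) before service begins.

First, compute utilization: ρ = λ/μ = 8.2/16.0 = 0.5125
For M/M/1: Wq = λ/(μ(μ-λ))
Wq = 8.2/(16.0 × (16.0-8.2))
Wq = 8.2/(16.0 × 7.80)
Wq = 0.06571 minutes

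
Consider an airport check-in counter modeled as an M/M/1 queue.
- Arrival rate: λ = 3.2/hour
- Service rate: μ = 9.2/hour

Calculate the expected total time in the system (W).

First, compute utilization: ρ = λ/μ = 3.2/9.2 = 0.3478
For M/M/1: W = 1/(μ-λ)
W = 1/(9.2-3.2) = 1/6.00
W = 0.1667 hours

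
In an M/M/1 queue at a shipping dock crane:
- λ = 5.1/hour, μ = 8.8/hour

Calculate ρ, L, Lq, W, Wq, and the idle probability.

Step 1: ρ = λ/μ = 5.1/8.8 = 0.5795
Step 2: L = λ/(μ-λ) = 5.1/3.70 = 1.3784
Step 3: Lq = λ²/(μ(μ-λ)) = 26.01/(8.8×3.70) = 0.7988
Step 4: W = 1/(μ-λ) = 1/3.70 = 0.27027
Step 5: Wq = λ/(μ(μ-λ)) = 5.1/(8.8×3.70) = 0.1566
Step 6: P(0) = 1-ρ = 0.4205
Verify: L = λW = 5.1×0.27027 = 1.3784 ✔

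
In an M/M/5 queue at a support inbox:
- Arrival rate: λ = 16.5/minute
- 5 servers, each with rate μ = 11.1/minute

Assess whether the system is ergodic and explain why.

Stability requires ρ = λ/(cμ) < 1
ρ = 16.5/(5 × 11.1) = 16.5/55.50 = 0.2973
Since 0.2973 < 1, the system is STABLE.
The servers are busy 29.73% of the time.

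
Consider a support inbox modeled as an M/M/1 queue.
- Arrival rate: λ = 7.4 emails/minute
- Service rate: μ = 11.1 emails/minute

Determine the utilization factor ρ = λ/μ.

Server utilization: ρ = λ/μ
ρ = 7.4/11.1 = 0.6667
The server is busy 66.67% of the time.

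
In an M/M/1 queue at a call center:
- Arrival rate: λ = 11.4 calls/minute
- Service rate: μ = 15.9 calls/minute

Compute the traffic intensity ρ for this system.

Server utilization: ρ = λ/μ
ρ = 11.4/15.9 = 0.7170
The server is busy 71.70% of the time.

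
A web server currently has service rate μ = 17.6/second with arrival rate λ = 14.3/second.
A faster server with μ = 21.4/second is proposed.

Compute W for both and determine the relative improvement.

System 1: ρ₁ = 14.3/17.6 = 0.8125, W₁ = 1/(17.6-14.3) = 0.30303
System 2: ρ₂ = 14.3/21.4 = 0.6682, W₂ = 1/(21.4-14.3) = 0.14085
Improvement: (W₁-W₂)/W₁ = (0.30303-0.14085)/0.30303 = 53.52%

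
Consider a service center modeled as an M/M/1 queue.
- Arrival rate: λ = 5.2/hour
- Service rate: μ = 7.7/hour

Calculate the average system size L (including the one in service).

ρ = λ/μ = 5.2/7.7 = 0.6753
For M/M/1: L = λ/(μ-λ)
L = 5.2/(7.7-5.2) = 5.2/2.50
L = 2.0800 customers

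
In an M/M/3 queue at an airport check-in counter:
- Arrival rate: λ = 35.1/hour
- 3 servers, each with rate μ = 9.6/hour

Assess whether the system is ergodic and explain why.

Stability requires ρ = λ/(cμ) < 1
ρ = 35.1/(3 × 9.6) = 35.1/28.80 = 1.2188
Since 1.2188 ≥ 1, the system is UNSTABLE.
Need c > λ/μ = 35.1/9.6 = 3.66.
Minimum servers needed: c = 4.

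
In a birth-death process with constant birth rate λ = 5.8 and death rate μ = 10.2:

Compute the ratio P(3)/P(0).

For constant rates: P(n)/P(0) = (λ/μ)^n
P(3)/P(0) = (5.8/10.2)^3 = 0.56863^3 = 0.1839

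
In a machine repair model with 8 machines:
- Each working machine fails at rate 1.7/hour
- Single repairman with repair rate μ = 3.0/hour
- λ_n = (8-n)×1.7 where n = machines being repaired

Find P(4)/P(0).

P(4)/P(0) = ∏_{i=0}^{4-1} λ_i/μ_{i+1}
= (8-0)×1.7/3.0 × (8-1)×1.7/3.0 × (8-2)×1.7/3.0 × (8-3)×1.7/3.0
= 173.2287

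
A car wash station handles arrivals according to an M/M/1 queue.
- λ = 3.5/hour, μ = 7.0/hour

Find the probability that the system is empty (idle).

ρ = λ/μ = 3.5/7.0 = 0.5000
P(0) = 1 - ρ = 1 - 0.5000 = 0.5000
The server is idle 50.00% of the time.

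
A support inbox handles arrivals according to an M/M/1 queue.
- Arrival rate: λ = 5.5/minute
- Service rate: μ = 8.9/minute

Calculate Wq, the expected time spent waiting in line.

First, compute utilization: ρ = λ/μ = 5.5/8.9 = 0.6180
For M/M/1: Wq = λ/(μ(μ-λ))
Wq = 5.5/(8.9 × (8.9-5.5))
Wq = 5.5/(8.9 × 3.40)
Wq = 0.1818 minutes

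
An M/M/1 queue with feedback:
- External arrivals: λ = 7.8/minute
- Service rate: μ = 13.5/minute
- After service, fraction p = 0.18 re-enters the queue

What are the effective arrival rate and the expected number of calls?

Effective arrival rate: λ_eff = λ/(1-p) = 7.8/(1-0.18) = 7.8/0.82 = 9.5122
ρ = λ_eff/μ = 9.5122/13.5 = 0.704607
L = ρ/(1-ρ) = 0.704607/(1-0.704607) = 2.3853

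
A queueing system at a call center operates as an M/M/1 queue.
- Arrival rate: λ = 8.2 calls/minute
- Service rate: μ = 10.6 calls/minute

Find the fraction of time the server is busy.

Server utilization: ρ = λ/μ
ρ = 8.2/10.6 = 0.7736
The server is busy 77.36% of the time.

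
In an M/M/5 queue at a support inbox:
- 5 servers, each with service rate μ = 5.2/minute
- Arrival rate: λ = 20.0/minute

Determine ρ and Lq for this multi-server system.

Traffic intensity: ρ = λ/(cμ) = 20.0/(5×5.2) = 0.7692
Since ρ = 0.7692 < 1, system is stable.
Offered load a = λ/μ = cρ = 20.0/5.2 = 3.8462
P₀ = [ Σₙ₌₀^4 aⁿ/n! + a^5/(5!(1-ρ)) ]⁻¹
Σ = a^0/0! + a^1/1! + a^2/2! + a^3/3! + a^4/4! = 1.0000 + 3.8462 + 7.3964 + 9.4826 + 9.1179 = 30.8431
a^5/(5!(1-ρ)) = 841.6534/(120 × 0.2307692) = 30.3930
P₀ = 1/(30.8431 + 30.3930) = 0.01633
Lq = P₀·a^5·ρ / (5!(1-ρ)²) = 0.016330 × 841.6534 × 0.76923 / (120 × 0.053254) = 1.6544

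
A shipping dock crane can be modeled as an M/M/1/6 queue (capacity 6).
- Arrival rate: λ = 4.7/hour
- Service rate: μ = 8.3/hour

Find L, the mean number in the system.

ρ = λ/μ = 4.7/8.3 = 0.56627
P₀ = (1-ρ)/(1-ρ^(K+1)) = (1-0.56627)/(1-0.56627^7) = 0.4337/0.9813 = 0.4420
P_K = P₀×ρ^K = 0.4420 × 0.56627^6 = 0.4420 × 0.03297 = 0.01457
L = ρ[1 - (K+1)ρ^K + Kρ^(K+1)] / [(1-ρ)(1-ρ^(K+1))]
L = 0.56627 × (1 - 7×0.03297 + 6×0.01867) / ((1 - 0.56627) × (1 - 0.01867)) = 1.1724 containers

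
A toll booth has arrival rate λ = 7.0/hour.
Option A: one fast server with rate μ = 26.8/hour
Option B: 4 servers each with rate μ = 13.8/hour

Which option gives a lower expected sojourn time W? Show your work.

Option A: single server μ = 26.8 (M/M/1)
  ρ_A = 7.0/26.8 = 0.2612
  W_A = 1/(μ-λ) = 1/(26.8-7.0) = 1/19.80 = 0.05051

Option B: 4 servers μ = 13.8 (M/M/4)
  ρ_B = λ/(cμ) = 7.0/(4×13.8) = 0.1268
  Offered load a = λ/μ = cρ = 7.0/13.8 = 0.5072
  P₀ = [ Σₙ₌₀^3 aⁿ/n! + a^4/(4!(1-ρ)) ]⁻¹
  Σ = a^0/0! + a^1/1! + a^2/2! + a^3/3! = 1.0000 + 0.5072 + 0.1286 + 0.02175 = 1.6576
  a^4/(4!(1-ρ)) = 0.06620/(24 × 0.8732) = 0.003159
  P₀ = 1/(1.6576 + 0.003159) = 0.6021
  Lq = P₀·a^4·ρ / (4!(1-ρ)²) = 0.6021 × 0.06620 × 0.1268 / (24 × 0.7625) = 0.0002762
  Wq_B = Lq/λ = 0.0002762/7.0 = 0.00003946
  W_B = Wq_B + 1/μ = 0.00003946 + 0.07246 = 0.07250

Since W_A = 0.05051 < W_B = 0.07250, Option A (single fast server) has the shorter time in system.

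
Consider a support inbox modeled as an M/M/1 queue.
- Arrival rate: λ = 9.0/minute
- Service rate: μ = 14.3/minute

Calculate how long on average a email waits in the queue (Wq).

First, compute utilization: ρ = λ/μ = 9.0/14.3 = 0.6294
For M/M/1: Wq = λ/(μ(μ-λ))
Wq = 9.0/(14.3 × (14.3-9.0))
Wq = 9.0/(14.3 × 5.30)
Wq = 0.1187 minutes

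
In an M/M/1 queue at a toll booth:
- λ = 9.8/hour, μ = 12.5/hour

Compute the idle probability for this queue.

ρ = λ/μ = 9.8/12.5 = 0.7840
P(0) = 1 - ρ = 1 - 0.7840 = 0.2160
The server is idle 21.60% of the time.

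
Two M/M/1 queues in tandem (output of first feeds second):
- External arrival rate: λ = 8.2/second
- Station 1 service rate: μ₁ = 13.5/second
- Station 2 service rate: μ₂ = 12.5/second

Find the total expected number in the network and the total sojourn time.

By Jackson's theorem, each station behaves as independent M/M/1.
Station 1: ρ₁ = 8.2/13.5 = 0.6074, L₁ = ρ₁/(1-ρ₁) = λ/(μ₁-λ) = 8.2/5.30 = 1.54717
Station 2: ρ₂ = 8.2/12.5 = 0.6560, L₂ = ρ₂/(1-ρ₂) = λ/(μ₂-λ) = 8.2/4.30 = 1.90698
Total: L = L₁ + L₂ = 1.54717 + 1.90698 = 3.4541
W = L/λ = 3.4541/8.2 = 0.4212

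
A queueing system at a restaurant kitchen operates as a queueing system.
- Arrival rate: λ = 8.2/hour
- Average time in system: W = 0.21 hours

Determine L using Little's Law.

Little's Law: L = λW
L = 8.2 × 0.21 = 1.7220 orders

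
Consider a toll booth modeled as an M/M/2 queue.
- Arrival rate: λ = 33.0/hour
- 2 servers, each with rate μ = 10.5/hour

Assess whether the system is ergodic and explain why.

Stability requires ρ = λ/(cμ) < 1
ρ = 33.0/(2 × 10.5) = 33.0/21.00 = 1.5714
Since 1.5714 ≥ 1, the system is UNSTABLE.
Need c > λ/μ = 33.0/10.5 = 3.14.
Minimum servers needed: c = 4.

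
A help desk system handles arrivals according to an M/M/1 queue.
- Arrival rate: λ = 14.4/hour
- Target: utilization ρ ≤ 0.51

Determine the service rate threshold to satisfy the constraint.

ρ = λ/μ, so μ = λ/ρ
μ ≥ 14.4/0.51 = 28.2353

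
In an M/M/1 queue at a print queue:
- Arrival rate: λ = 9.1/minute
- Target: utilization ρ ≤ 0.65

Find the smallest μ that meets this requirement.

ρ = λ/μ, so μ = λ/ρ
μ ≥ 9.1/0.65 = 14.0000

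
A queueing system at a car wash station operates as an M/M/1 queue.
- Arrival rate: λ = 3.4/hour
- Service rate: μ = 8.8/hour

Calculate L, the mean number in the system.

ρ = λ/μ = 3.4/8.8 = 0.3864
For M/M/1: L = λ/(μ-λ)
L = 3.4/(8.8-3.4) = 3.4/5.40
L = 0.6296 cars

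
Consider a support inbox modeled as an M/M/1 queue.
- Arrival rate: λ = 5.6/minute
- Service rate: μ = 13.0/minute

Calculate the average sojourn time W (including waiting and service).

First, compute utilization: ρ = λ/μ = 5.6/13.0 = 0.4308
For M/M/1: W = 1/(μ-λ)
W = 1/(13.0-5.6) = 1/7.40
W = 0.1351 minutes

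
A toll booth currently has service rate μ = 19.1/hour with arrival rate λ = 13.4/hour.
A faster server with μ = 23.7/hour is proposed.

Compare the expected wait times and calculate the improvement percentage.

System 1: ρ₁ = 13.4/19.1 = 0.7016, W₁ = 1/(19.1-13.4) = 0.17544
System 2: ρ₂ = 13.4/23.7 = 0.5654, W₂ = 1/(23.7-13.4) = 0.097087
Improvement: (W₁-W₂)/W₁ = (0.17544-0.097087)/0.17544 = 44.66%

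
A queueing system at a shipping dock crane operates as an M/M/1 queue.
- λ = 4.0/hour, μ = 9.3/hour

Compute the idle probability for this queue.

ρ = λ/μ = 4.0/9.3 = 0.4301
P(0) = 1 - ρ = 1 - 0.4301 = 0.5699
The server is idle 56.99% of the time.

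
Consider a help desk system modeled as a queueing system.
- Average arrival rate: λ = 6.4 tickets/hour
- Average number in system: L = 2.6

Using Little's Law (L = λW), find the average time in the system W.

Little's Law: L = λW, so W = L/λ
W = 2.6/6.4 = 0.4062 hours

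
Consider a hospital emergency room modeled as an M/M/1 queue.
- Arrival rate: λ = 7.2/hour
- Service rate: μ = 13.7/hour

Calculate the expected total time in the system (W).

First, compute utilization: ρ = λ/μ = 7.2/13.7 = 0.5255
For M/M/1: W = 1/(μ-λ)
W = 1/(13.7-7.2) = 1/6.50
W = 0.1538 hours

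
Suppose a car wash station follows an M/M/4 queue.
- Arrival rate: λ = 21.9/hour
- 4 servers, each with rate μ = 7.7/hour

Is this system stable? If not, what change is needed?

Stability requires ρ = λ/(cμ) < 1
ρ = 21.9/(4 × 7.7) = 21.9/30.80 = 0.7110
Since 0.7110 < 1, the system is STABLE.
The servers are busy 71.10% of the time.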